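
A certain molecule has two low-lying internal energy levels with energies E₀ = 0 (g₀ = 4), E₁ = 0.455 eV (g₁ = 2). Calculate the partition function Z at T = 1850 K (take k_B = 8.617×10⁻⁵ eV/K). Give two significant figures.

k_BT = 8.617×10⁻⁵ × 1850 K = 0.1594 eV.
Eᵢ/kT = 0, 2.854.
Z = Σ gᵢe^(−Eᵢ/kT) = 4·e^(−0) + 2·e^(−2.854) = 4.000 + 0.1152 = 4.115.

Z = 4.1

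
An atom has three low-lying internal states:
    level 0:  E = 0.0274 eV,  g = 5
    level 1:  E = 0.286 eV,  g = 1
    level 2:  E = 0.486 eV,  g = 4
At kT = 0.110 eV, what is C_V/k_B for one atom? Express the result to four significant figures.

0.3019

Eᵢ/kT = 0.249091, 2.60000, 4.41818.
Z = Σ gᵢe^(−Eᵢ/kT) = 5·e^(−0.249091) + 1·e^(−2.60000) + 4·e^(−4.41818) = 3.89755 + 0.0742736 + 0.0482246 = 4.02005.
⟨E⟩ = 0.0376792 eV, ⟨E²⟩ = 0.00507254 eV².
C_V/k_B = (⟨E²⟩ − ⟨E⟩²)/(kT)² = (0.00507254 − 0.00141972)/0.0121000 = 0.3019.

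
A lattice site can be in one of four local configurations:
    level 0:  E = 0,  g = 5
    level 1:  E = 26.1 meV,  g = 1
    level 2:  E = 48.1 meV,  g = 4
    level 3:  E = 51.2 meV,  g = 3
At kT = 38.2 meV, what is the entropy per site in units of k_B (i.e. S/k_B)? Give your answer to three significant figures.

2.39

Eᵢ/kT = 0, 0.68325, 1.2592, 1.3403.
Z = Σ gᵢe^(−Eᵢ/kT) = 5·e^(−0) + 1·e^(−0.68325) + 4·e^(−1.2592) + 3·e^(−1.3403) = 5.0000 + 0.50497 + 1.1355 + 0.78530 = 7.4258.
⟨E⟩ = Σ EᵢPᵢ = 14.545 meV.
S/k_B = ln Z + ⟨E⟩/kT = ln(7.4258) + 14.545/38.2 = 2.0050 + 0.38076 = 2.39.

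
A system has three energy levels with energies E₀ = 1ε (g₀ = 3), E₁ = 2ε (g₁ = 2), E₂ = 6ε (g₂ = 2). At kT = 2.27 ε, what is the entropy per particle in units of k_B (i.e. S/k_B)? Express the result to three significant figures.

Eᵢ/kT = 0.44053, 0.88106, 2.6432.
Z = Σ gᵢe^(−Eᵢ/kT) = 3·e^(−0.44053) + 2·e^(−0.88106) + 2·e^(−2.6432) = 1.9311 + 0.82869 + 0.14227 = 2.9021.
⟨E⟩ = Σ EᵢPᵢ = 1.5307 ε.
S/k_B = ln Z + ⟨E⟩/kT = ln(2.9021) + 1.5307/2.27 = 1.0654 + 0.67432 = 1.74.

1.74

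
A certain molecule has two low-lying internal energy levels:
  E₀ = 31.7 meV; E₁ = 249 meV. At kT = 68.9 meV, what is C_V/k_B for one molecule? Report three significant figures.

Eᵢ/kT = 0.46009, 3.6139.
Z = Σ e^(−Eᵢ/kT) = e^(−0.46009) + e^(−3.6139) = 0.63123 + 0.026947 = 0.65818.
⟨E⟩ = 40.596 meV, ⟨E²⟩ = 3502.2 meV².
C_V/k_B = (⟨E²⟩ − ⟨E⟩²)/(kT)² = (3502.2 − 1648.0)/4747.2 = 0.391.

0.391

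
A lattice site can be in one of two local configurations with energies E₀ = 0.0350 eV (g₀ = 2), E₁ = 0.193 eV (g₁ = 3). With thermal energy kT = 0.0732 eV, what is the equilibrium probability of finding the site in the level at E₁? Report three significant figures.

0.148

Eᵢ/kT = 0.47814, 2.6366.
Z = Σ gᵢe^(−Eᵢ/kT) = 2·e^(−0.47814) + 3·e^(−2.6366) = 1.2399 + 0.21481 = 1.4547.
P₁ = g₁ e^(−E₁/kT) / Z = 0.21481/1.4547 = 0.148.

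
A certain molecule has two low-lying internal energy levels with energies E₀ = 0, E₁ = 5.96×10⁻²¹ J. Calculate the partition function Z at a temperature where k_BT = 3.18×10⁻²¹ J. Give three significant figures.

Eᵢ/kT = 0, 1.8742.
Z = Σ e^(−Eᵢ/kT) = e^(−0) + e^(−1.8742) = 1.0000 + 0.15348 = 1.1535.

Z = 1.15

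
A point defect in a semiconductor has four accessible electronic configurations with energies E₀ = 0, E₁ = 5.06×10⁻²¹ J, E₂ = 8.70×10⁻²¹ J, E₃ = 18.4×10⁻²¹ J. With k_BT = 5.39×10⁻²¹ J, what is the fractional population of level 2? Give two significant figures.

0.12

Eᵢ/kT = 0, 0.9388, 1.614, 3.414.
Z = Σ e^(−Eᵢ/kT) = e^(−0) + e^(−0.9388) + e^(−1.614) + e^(−3.414) = 1.000 + 0.3911 + 0.1991 + 0.03291 = 1.623.
P₂ = e^(−E₂/kT) / Z = 0.1991/1.623 = 0.12.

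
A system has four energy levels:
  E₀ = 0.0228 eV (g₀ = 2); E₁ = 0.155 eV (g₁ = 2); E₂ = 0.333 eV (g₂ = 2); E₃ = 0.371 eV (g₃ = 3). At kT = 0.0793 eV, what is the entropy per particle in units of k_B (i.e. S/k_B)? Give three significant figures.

Eᵢ/kT = 0.28752, 1.9546, 4.1992, 4.6784.
Z = Σ gᵢe^(−Eᵢ/kT) = 2·e^(−0.28752) + 2·e^(−1.9546) + 2·e^(−4.1992) + 3·e^(−4.6784) = 1.5002 + 0.28324 + 0.030015 + 0.027882 = 1.8413.
⟨E⟩ = Σ EᵢPᵢ = 0.053465 eV.
S/k_B = ln Z + ⟨E⟩/kT = ln(1.8413) + 0.053465/0.0793 = 0.61047 + 0.67421 = 1.28.

1.28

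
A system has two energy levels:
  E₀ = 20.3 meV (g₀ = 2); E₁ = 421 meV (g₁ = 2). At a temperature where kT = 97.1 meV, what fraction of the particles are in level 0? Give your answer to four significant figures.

Eᵢ/kT = 0.209063, 4.33574.
Z = Σ gᵢe^(−Eᵢ/kT) = 2·e^(−0.209063) + 2·e^(−4.33574) = 1.62269 + 0.0261844 = 1.64887.
P₀ = g₀ e^(−E₀/kT) / Z = 1.62269/1.64887 = 0.9841.

0.9841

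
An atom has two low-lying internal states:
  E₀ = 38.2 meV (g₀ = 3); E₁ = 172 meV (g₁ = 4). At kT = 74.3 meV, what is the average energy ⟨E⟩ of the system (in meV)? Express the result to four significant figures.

62.35 meV

Eᵢ/kT = 0.514132, 2.31494.
Z = Σ gᵢe^(−Eᵢ/kT) = 3·e^(−0.514132) + 4·e^(−2.31494) = 1.79406 + 0.395088 = 2.18915.
⟨E⟩ = Σ Eᵢ gᵢe^(−Eᵢ/kT) / Z = (38.2·1.79406 + 172·0.395088) / 2.18915 = 62.35 meV.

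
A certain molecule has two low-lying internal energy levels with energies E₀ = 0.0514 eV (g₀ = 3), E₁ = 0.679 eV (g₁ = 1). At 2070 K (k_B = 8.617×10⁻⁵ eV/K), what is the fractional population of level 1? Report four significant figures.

0.009785

k_BT = 8.617×10⁻⁵ × 2070 K = 0.178372 eV.
Eᵢ/kT = 0.288162, 3.80665.
Z = Σ gᵢe^(−Eᵢ/kT) = 3·e^(−0.288162) + 1·e^(−3.80665) = 2.24892 + 0.0222225 = 2.27114.
P₁ = g₁ e^(−E₁/kT) / Z = 0.0222225/2.27114 = 0.009785.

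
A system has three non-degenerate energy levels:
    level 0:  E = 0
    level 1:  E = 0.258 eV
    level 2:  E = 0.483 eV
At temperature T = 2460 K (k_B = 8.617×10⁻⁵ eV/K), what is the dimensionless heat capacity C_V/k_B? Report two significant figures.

k_BT = 8.617×10⁻⁵ × 2460 K = 0.2120 eV.
Eᵢ/kT = 0, 1.217, 2.278.
Z = Σ e^(−Eᵢ/kT) = e^(−0) + e^(−1.217) + e^(−2.278) = 1.000 + 0.2961 + 0.1025 = 1.399.
⟨E⟩ = 0.08999 eV, ⟨E²⟩ = 0.03118 eV².
C_V/k_B = (⟨E²⟩ − ⟨E⟩²)/(kT)² = (0.03118 − 0.008098)/0.04494 = 0.51.

0.51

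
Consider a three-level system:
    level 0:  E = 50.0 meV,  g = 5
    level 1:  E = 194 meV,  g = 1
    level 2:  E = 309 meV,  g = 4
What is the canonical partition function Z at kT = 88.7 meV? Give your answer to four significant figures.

Z = 3.081

Eᵢ/kT = 0.563698, 2.18715, 3.48365.
Z = Σ gᵢe^(−Eᵢ/kT) = 5·e^(−0.563698) + 1·e^(−2.18715) + 4·e^(−3.48365) = 2.84550 + 0.112236 + 0.122781 = 3.08052.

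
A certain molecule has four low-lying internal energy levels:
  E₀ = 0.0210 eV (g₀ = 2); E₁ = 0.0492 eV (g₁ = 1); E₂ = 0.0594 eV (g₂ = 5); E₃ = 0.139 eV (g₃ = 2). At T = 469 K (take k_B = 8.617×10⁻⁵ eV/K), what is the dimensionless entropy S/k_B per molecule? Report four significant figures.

k_BT = 8.617×10⁻⁵ × 469 K = 0.0404137 eV.
Eᵢ/kT = 0.519626, 1.21741, 1.46980, 3.43943.
Z = Σ gᵢe^(−Eᵢ/kT) = 2·e^(−0.519626) + 1·e^(−1.21741) + 5·e^(−1.46980) + 2·e^(−3.43943) = 1.18949 + 0.295996 + 1.14986 + 0.0641659 = 2.69951.
⟨E⟩ = Σ EᵢPᵢ = 0.0432534 eV.
S/k_B = ln Z + ⟨E⟩/kT = ln(2.69951) + 0.0432534/0.0404137 = 0.993070 + 1.07027 = 2.063.

2.063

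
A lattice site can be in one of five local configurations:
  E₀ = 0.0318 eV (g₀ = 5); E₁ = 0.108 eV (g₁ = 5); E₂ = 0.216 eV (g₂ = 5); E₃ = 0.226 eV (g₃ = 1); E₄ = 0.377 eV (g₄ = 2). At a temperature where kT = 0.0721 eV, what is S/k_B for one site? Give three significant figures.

2.40

Eᵢ/kT = 0.44105, 1.4979, 2.9958, 3.1345, 5.2288.
Z = Σ gᵢe^(−Eᵢ/kT) = 5·e^(−0.44105) + 5·e^(−1.4979) + 5·e^(−2.9958) + 1·e^(−3.1345) + 2·e^(−5.2288) = 3.2168 + 1.1180 + 0.24998 + 0.043522 + 0.010720 = 4.6390.
⟨E⟩ = Σ EᵢPᵢ = 0.062710 eV.
S/k_B = ln Z + ⟨E⟩/kT = ln(4.6390) + 0.062710/0.0721 = 1.5345 + 0.86976 = 2.40.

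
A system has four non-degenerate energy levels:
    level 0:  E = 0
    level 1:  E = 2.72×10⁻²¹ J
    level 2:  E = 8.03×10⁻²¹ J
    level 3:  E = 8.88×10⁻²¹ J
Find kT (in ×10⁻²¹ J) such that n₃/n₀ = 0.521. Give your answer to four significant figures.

n₃/n₀ = exp[−(E₃−E₀)/kT] = 0.521.
⇒ (E₃−E₀)/kT = ln(1/0.521) = ln(1.91939) = 0.652007.
kT = 8.88 ×10⁻²¹ J / 0.652007 = 13.62 ×10⁻²¹ J.

13.62 ×10⁻²¹ J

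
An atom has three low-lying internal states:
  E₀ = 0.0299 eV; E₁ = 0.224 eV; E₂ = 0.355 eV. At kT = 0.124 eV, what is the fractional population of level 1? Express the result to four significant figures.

0.1631

Eᵢ/kT = 0.241129, 1.80645, 2.86290.
Z = Σ e^(−Eᵢ/kT) = e^(−0.241129) + e^(−1.80645) + e^(−2.86290) = 0.785740 + 0.164236 + 0.0571029 = 1.00708.
P₁ = e^(−E₁/kT) / Z = 0.164236/1.00708 = 0.1631.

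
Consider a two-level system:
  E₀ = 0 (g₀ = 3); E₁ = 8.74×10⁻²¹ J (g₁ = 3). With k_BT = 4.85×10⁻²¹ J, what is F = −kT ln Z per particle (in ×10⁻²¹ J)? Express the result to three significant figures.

-6.07 ×10⁻²¹ J

Eᵢ/kT = 0, 1.8021.
Z = Σ gᵢe^(−Eᵢ/kT) = 3·e^(−0) + 3·e^(−1.8021) = 3.0000 + 0.49486 = 3.4949.
F = −kT ln Z = −4.85 × ln(3.4949) = −4.85 × 1.2513 = -6.07 ×10⁻²¹ J.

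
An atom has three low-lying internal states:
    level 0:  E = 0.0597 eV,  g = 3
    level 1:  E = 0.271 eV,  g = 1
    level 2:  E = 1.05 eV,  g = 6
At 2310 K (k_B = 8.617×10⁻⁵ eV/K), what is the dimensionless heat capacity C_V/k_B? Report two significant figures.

0.39

k_BT = 8.617×10⁻⁵ × 2310 K = 0.1991 eV.
Eᵢ/kT = 0.2998, 1.361, 5.274.
Z = Σ gᵢe^(−Eᵢ/kT) = 3·e^(−0.2998) + 1·e^(−1.361) + 6·e^(−5.274) = 2.223 + 0.2564 + 0.03074 = 2.510.
⟨E⟩ = 0.09342 eV, ⟨E²⟩ = 0.02416 eV².
C_V/k_B = (⟨E²⟩ − ⟨E⟩²)/(kT)² = (0.02416 − 0.008727)/0.03964 = 0.39.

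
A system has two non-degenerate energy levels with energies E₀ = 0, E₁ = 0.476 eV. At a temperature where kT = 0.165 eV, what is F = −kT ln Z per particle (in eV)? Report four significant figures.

Eᵢ/kT = 0, 2.88485.
Z = Σ e^(−Eᵢ/kT) = e^(−0) + e^(−2.88485) = 1.00000 + 0.0558632 = 1.05586.
F = −kT ln Z = −0.165 × ln(1.05586) = −0.165 × 0.0543556 = -0.008969 eV.

-0.008969 eV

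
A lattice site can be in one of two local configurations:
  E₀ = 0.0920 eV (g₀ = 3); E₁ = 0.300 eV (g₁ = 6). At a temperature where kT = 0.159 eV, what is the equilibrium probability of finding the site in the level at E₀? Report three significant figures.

0.649

Eᵢ/kT = 0.57862, 1.8868.
Z = Σ gᵢe^(−Eᵢ/kT) = 3·e^(−0.57862) + 6·e^(−1.8868) = 1.6820 + 0.90934 = 2.5913.
P₀ = g₀ e^(−E₀/kT) / Z = 1.6820/2.5913 = 0.649.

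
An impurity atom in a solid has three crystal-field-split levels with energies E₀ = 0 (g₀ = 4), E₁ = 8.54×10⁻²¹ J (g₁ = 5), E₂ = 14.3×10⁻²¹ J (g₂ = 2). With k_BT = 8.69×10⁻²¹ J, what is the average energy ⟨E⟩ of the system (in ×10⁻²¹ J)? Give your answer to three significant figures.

Eᵢ/kT = 0, 0.98274, 1.6456.
Z = Σ gᵢe^(−Eᵢ/kT) = 4·e^(−0) + 5·e^(−0.98274) + 2·e^(−1.6456) = 4.0000 + 1.8714 + 0.38579 = 6.2572.
⟨E⟩ = Σ Eᵢ gᵢe^(−Eᵢ/kT) / Z = (0·4.0000 + 8.54·1.8714 + 14.3·0.38579) / 6.2572 = 3.44 ×10⁻²¹ J.

3.44 ×10⁻²¹ J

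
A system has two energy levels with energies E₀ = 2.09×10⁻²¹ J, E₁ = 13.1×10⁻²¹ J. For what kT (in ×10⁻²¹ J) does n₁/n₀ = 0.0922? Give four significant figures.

4.619 ×10⁻²¹ J

n₁/n₀ = exp[−(E₁−E₀)/kT] = 0.0922.
⇒ (E₁−E₀)/kT = ln(1/0.0922) = ln(10.8460) = 2.38380.
kT = 11.01 ×10⁻²¹ J / 2.38380 = 4.619 ×10⁻²¹ J.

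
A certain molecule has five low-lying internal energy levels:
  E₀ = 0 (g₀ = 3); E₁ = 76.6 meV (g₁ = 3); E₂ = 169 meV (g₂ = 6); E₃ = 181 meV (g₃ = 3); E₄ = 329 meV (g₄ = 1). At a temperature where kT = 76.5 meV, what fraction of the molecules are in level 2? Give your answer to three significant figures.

Eᵢ/kT = 0, 1.0013, 2.2092, 2.3660, 4.3007.
Z = Σ gᵢe^(−Eᵢ/kT) = 3·e^(−0) + 3·e^(−1.0013) + 6·e^(−2.2092) + 3·e^(−2.3660) + 1·e^(−4.3007) = 3.0000 + 1.1022 + 0.65873 + 0.28157 + 0.013559 = 5.0561.
P₂ = g₂ e^(−E₂/kT) / Z = 0.65873/5.0561 = 0.130.

0.130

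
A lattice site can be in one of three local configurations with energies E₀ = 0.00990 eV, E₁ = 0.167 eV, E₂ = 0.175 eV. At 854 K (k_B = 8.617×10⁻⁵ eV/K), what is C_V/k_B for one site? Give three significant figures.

0.716

k_BT = 8.617×10⁻⁵ × 854 K = 0.073589 eV.
Eᵢ/kT = 0.13453, 2.2694, 2.3781.
Z = Σ e^(−Eᵢ/kT) = e^(−0.13453) + e^(−2.2694) + e^(−2.3781) = 0.87413 + 0.10337 + 0.092727 = 1.0702.
⟨E⟩ = 0.039379 eV, ⟨E²⟩ = 0.0054273 eV².
C_V/k_B = (⟨E²⟩ − ⟨E⟩²)/(kT)² = (0.0054273 − 0.0015507)/0.0054153 = 0.716.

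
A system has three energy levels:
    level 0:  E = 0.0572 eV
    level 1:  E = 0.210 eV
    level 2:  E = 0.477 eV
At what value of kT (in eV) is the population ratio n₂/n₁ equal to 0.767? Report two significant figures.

n₂/n₁ = exp[−(E₂−E₁)/kT] = 0.767.
⇒ (E₂−E₁)/kT = ln(1/0.767) = ln(1.304) = 0.2654.
kT = 0.267 eV / 0.2654 = 1.0 eV.

1.0 eV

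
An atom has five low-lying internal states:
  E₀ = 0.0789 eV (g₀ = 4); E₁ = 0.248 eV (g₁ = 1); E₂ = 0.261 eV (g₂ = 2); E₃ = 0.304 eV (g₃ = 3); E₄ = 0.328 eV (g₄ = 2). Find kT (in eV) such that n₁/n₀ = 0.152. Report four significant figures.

0.3398 eV

n₁/n₀ = (g₁/g₀) exp[−(E₁−E₀)/kT] = 0.152.
⇒ (E₁−E₀)/kT = ln((1/4)/0.152) = ln(1.64474) = 0.497582.
kT = 0.1691 eV / 0.497582 = 0.3398 eV.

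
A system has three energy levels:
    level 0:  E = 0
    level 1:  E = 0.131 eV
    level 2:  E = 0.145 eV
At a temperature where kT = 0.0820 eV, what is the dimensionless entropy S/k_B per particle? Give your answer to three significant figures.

0.772

Eᵢ/kT = 0, 1.5976, 1.7683.
Z = Σ e^(−Eᵢ/kT) = e^(−0) + e^(−1.5976) + e^(−1.7683) = 1.0000 + 0.20238 + 0.17062 = 1.3730.
⟨E⟩ = Σ EᵢPᵢ = 0.037328 eV.
S/k_B = ln Z + ⟨E⟩/kT = ln(1.3730) + 0.037328/0.0820 = 0.31700 + 0.45522 = 0.772.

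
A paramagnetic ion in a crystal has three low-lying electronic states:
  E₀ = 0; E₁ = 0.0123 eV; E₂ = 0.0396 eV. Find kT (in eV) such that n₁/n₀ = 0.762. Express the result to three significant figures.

n₁/n₀ = exp[−(E₁−E₀)/kT] = 0.762.
⇒ (E₁−E₀)/kT = ln(1/0.762) = ln(1.3123) = 0.27178.
kT = 0.0123 eV / 0.27178 = 0.0453 eV.

0.0453 eV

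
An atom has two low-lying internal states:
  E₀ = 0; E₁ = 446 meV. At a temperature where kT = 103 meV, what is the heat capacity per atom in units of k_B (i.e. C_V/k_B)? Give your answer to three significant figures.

0.240

Eᵢ/kT = 0, 4.3301.
Z = Σ e^(−Eᵢ/kT) = e^(−0) + e^(−4.3301) = 1.0000 + 0.013166 = 1.0132.
⟨E⟩ = 5.7955 meV, ⟨E²⟩ = 2584.8 meV².
C_V/k_B = (⟨E²⟩ − ⟨E⟩²)/(kT)² = (2584.8 − 33.588)/10609 = 0.240.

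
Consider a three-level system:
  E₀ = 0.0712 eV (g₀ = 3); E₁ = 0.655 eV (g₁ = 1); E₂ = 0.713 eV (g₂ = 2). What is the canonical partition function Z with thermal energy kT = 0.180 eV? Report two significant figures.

Z = 2.1

Eᵢ/kT = 0.3956, 3.639, 3.961.
Z = Σ gᵢe^(−Eᵢ/kT) = 3·e^(−0.3956) + 1·e^(−3.639) + 2·e^(−3.961) = 2.020 + 0.02628 + 0.03809 = 2.084.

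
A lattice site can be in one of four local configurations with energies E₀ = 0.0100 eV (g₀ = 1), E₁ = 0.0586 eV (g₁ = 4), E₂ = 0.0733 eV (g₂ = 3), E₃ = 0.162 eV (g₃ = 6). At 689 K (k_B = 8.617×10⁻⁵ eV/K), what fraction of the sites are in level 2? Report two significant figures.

k_BT = 8.617×10⁻⁵ × 689 K = 0.05937 eV.
Eᵢ/kT = 0.1684, 0.9870, 1.235, 2.729.
Z = Σ gᵢe^(−Eᵢ/kT) = 1·e^(−0.1684) + 4·e^(−0.9870) + 3·e^(−1.235) + 6·e^(−2.729) = 0.8450 + 1.491 + 0.8725 + 0.3917 = 3.600.
P₂ = g₂ e^(−E₂/kT) / Z = 0.8725/3.600 = 0.24.

0.24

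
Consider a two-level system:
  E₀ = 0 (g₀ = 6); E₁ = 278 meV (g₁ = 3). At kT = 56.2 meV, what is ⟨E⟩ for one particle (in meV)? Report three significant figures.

Eᵢ/kT = 0, 4.9466.
Z = Σ gᵢe^(−Eᵢ/kT) = 6·e^(−0) + 3·e^(−4.9466) = 6.0000 + 0.021323 = 6.0213.
⟨E⟩ = Σ Eᵢ gᵢe^(−Eᵢ/kT) / Z = (0·6.0000 + 278·0.021323) / 6.0213 = 0.984 meV.

0.984 meV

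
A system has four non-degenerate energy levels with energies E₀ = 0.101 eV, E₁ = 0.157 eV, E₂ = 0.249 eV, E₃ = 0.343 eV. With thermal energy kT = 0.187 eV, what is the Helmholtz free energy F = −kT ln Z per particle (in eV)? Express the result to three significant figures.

Eᵢ/kT = 0.54011, 0.83957, 1.3316, 1.8342.
Z = Σ e^(−Eᵢ/kT) = e^(−0.54011) + e^(−0.83957) + e^(−1.3316) + e^(−1.8342) = 0.58268 + 0.43190 + 0.26405 + 0.15974 = 1.4384.
F = −kT ln Z = −0.187 × ln(1.4384) = −0.187 × 0.36353 = -0.0680 eV.

-0.0680 eV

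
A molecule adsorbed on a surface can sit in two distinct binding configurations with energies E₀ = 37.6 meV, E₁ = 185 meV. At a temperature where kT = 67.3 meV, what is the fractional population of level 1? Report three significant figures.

Eᵢ/kT = 0.55869, 2.7489.
Z = Σ e^(−Eᵢ/kT) = e^(−0.55869) + e^(−2.7489) = 0.57196 + 0.063998 = 0.63596.
P₁ = e^(−E₁/kT) / Z = 0.063998/0.63596 = 0.101.

0.101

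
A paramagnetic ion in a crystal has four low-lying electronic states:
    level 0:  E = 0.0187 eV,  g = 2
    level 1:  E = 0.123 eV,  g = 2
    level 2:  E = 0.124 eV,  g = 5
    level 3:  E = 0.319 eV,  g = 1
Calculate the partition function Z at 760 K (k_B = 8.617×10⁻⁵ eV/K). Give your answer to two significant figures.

k_BT = 8.617×10⁻⁵ × 760 K = 0.06549 eV.
Eᵢ/kT = 0.2855, 1.878, 1.893, 4.871.
Z = Σ gᵢe^(−Eᵢ/kT) = 2·e^(−0.2855) + 2·e^(−1.878) + 5·e^(−1.893) + 1·e^(−4.871) = 1.503 + 0.3058 + 0.7531 + 0.007666 = 2.570.

Z = 2.6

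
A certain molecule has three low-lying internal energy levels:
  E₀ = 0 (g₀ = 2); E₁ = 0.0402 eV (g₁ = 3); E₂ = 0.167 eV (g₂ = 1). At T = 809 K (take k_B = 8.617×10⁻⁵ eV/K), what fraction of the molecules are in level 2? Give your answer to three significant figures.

0.0241

k_BT = 8.617×10⁻⁵ × 809 K = 0.069712 eV.
Eᵢ/kT = 0, 0.57666, 2.3956.
Z = Σ gᵢe^(−Eᵢ/kT) = 2·e^(−0) + 3·e^(−0.57666) + 1·e^(−2.3956) = 2.0000 + 1.6853 + 0.091118 = 3.7764.
P₂ = g₂ e^(−E₂/kT) / Z = 0.091118/3.7764 = 0.0241.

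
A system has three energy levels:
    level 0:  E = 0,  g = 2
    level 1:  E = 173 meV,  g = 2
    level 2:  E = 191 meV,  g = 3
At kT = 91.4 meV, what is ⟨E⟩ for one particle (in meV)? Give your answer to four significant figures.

46.03 meV

Eᵢ/kT = 0, 1.89278, 2.08972.
Z = Σ gᵢe^(−Eᵢ/kT) = 2·e^(−0) + 2·e^(−1.89278) + 3·e^(−2.08972) = 2.00000 + 0.301305 + 0.371165 = 2.67247.
⟨E⟩ = Σ Eᵢ gᵢe^(−Eᵢ/kT) / Z = (0·2.00000 + 173·0.301305 + 191·0.371165) / 2.67247 = 46.03 meV.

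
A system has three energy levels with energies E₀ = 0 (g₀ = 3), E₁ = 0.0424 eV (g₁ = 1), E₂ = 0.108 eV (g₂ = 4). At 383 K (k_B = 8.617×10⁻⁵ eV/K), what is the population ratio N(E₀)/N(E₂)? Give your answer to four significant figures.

19.78

k_BT = 8.617×10⁻⁵ × 383 K = 0.0330031 eV.
n₀/n₂ = (g₀/g₂) exp[−(E₀−E₂)/kT] = (3/4) × exp(−(-0.108 eV)/(0.0330031 eV)) = (3/4) × exp(3.27242) = 19.78.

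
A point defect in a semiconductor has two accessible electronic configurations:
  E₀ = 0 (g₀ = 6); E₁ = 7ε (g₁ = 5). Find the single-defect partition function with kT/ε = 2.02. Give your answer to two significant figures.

Eᵢ/kT = 0, 3.465.
Z = Σ gᵢe^(−Eᵢ/kT) = 6·e^(−0) + 5·e^(−3.465) = 6.000 + 0.1564 = 6.156.

Z = 6.2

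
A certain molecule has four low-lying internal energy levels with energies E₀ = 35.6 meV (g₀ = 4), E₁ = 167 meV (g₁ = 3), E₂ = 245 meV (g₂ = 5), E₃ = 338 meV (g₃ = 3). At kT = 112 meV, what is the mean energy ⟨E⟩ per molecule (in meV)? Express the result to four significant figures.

Eᵢ/kT = 0.317857, 1.49107, 2.18750, 3.01786.
Z = Σ gᵢe^(−Eᵢ/kT) = 4·e^(−0.317857) + 3·e^(−1.49107) + 5·e^(−2.18750) + 3·e^(−3.01786) = 2.91083 + 0.675395 + 0.560984 + 0.146717 = 4.29393.
⟨E⟩ = Σ Eᵢ gᵢe^(−Eᵢ/kT) / Z = (35.6·2.91083 + 167·0.675395 + 245·0.560984 + 338·0.146717) / 4.29393 = 93.96 meV.

93.96 meV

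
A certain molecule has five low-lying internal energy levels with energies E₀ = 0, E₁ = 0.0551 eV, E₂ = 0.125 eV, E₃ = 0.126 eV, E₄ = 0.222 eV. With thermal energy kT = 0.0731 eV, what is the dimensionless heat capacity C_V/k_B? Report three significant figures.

0.588

Eᵢ/kT = 0, 0.75376, 1.7100, 1.7237, 3.0369.
Z = Σ e^(−Eᵢ/kT) = e^(−0) + e^(−0.75376) + e^(−1.7100) + e^(−1.7237) + e^(−3.0369) = 1.0000 + 0.47059 + 0.18087 + 0.17840 + 0.047983 = 1.8778.
⟨E⟩ = 0.043492 eV, ⟨E²⟩ = 0.0050335 eV².
C_V/k_B = (⟨E²⟩ − ⟨E⟩²)/(kT)² = (0.0050335 − 0.0018916)/0.0053436 = 0.588.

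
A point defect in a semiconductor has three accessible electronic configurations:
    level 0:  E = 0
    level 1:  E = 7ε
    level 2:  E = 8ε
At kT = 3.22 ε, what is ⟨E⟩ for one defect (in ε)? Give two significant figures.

1.2 ε

Eᵢ/kT = 0, 2.174, 2.484.
Z = Σ e^(−Eᵢ/kT) = e^(−0) + e^(−2.174) + e^(−2.484) = 1.000 + 0.1137 + 0.08341 = 1.197.
⟨E⟩ = Σ Eᵢ e^(−Eᵢ/kT) / Z = (0·1.000 + 7·0.1137 + 8·0.08341) / 1.197 = 1.2 ε.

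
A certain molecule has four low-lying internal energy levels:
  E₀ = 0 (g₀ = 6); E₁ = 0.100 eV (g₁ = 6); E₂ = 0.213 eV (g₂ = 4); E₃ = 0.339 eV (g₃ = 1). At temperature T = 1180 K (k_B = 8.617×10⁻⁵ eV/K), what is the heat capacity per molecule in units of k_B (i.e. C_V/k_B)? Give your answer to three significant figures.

k_BT = 8.617×10⁻⁵ × 1180 K = 0.10168 eV.
Eᵢ/kT = 0, 0.98348, 2.0948, 3.3340.
Z = Σ gᵢe^(−Eᵢ/kT) = 6·e^(−0) + 6·e^(−0.98348) + 4·e^(−2.0948) + 1·e^(−3.3340) = 6.0000 + 2.2440 + 0.49238 + 0.035650 = 8.7720.
⟨E⟩ = 0.038915 eV, ⟨E²⟩ = 0.0055718 eV².
C_V/k_B = (⟨E²⟩ − ⟨E⟩²)/(kT)² = (0.0055718 − 0.0015144)/0.010339 = 0.392.

0.392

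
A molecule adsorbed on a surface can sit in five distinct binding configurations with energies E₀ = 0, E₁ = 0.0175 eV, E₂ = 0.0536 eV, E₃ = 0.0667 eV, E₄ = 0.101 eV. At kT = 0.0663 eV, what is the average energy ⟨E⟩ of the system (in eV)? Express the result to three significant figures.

Eᵢ/kT = 0, 0.26395, 0.80845, 1.0060, 1.5234.
Z = Σ e^(−Eᵢ/kT) = e^(−0) + e^(−0.26395) + e^(−0.80845) + e^(−1.0060) + e^(−1.5234) = 1.0000 + 0.76801 + 0.44555 + 0.36568 + 0.21797 = 2.7972.
⟨E⟩ = Σ Eᵢ e^(−Eᵢ/kT) / Z = (0·1.0000 + 0.0175·0.76801 + 0.0536·0.44555 + 0.0667·0.36568 + 0.101·0.21797) / 2.7972 = 0.0299 eV.

0.0299 eV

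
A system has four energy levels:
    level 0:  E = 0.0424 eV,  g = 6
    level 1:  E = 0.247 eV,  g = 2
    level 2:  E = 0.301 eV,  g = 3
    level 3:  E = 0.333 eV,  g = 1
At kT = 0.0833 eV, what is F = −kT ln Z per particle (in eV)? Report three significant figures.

Eᵢ/kT = 0.50900, 2.9652, 3.6134, 3.9976.
Z = Σ gᵢe^(−Eᵢ/kT) = 6·e^(−0.50900) + 2·e^(−2.9652) + 3·e^(−3.6134) + 1·e^(−3.9976) = 3.6066 + 0.10310 + 0.080880 + 0.018360 = 3.8089.
F = −kT ln Z = −0.0833 × ln(3.8089) = −0.0833 × 1.3373 = -0.111 eV.

-0.111 eV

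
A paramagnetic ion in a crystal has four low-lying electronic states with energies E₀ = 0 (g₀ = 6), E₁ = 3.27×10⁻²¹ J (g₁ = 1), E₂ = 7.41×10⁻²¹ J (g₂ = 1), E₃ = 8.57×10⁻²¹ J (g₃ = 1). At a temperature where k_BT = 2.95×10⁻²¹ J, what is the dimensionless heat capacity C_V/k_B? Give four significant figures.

0.2006

Eᵢ/kT = 0, 1.10847, 2.51186, 2.90508.
Z = Σ gᵢe^(−Eᵢ/kT) = 6·e^(−0) + 1·e^(−1.10847) + 1·e^(−2.51186) + 1·e^(−2.90508) = 6.00000 + 0.330064 + 0.0811172 + 0.0547444 = 6.46593.
⟨E⟩ = 0.332442, ⟨E²⟩ = 1.85650.
C_V/k_B = (⟨E²⟩ − ⟨E⟩²)/(kT)² = (1.85650 − 0.110518)/8.70250 = 0.2006.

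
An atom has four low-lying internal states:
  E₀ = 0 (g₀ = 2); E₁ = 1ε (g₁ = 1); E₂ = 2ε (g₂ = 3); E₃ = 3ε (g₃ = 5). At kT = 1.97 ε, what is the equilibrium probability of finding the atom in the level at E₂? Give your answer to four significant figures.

0.2274

Eᵢ/kT = 0, 0.507614, 1.01523, 1.52284.
Z = Σ gᵢe^(−Eᵢ/kT) = 2·e^(−0) + 1·e^(−0.507614) + 3·e^(−1.01523) + 5·e^(−1.52284) = 2.00000 + 0.601930 + 1.08696 + 1.09046 = 4.77935.
P₂ = g₂ e^(−E₂/kT) / Z = 1.08696/4.77935 = 0.2274.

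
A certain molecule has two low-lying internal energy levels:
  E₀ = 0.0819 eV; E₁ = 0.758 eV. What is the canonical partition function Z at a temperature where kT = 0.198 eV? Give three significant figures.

Eᵢ/kT = 0.41364, 3.8283.
Z = Σ e^(−Eᵢ/kT) = e^(−0.41364) + e^(−3.8283) = 0.66124 + 0.021747 = 0.68299.

Z = 0.683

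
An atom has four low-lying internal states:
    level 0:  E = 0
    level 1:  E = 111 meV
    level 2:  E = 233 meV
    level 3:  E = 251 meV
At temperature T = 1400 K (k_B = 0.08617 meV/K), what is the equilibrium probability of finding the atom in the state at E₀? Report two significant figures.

0.60

k_BT = 0.08617 × 1400 K = 120.6 meV.
Eᵢ/kT = 0, 0.9204, 1.932, 2.081.
Z = Σ e^(−Eᵢ/kT) = e^(−0) + e^(−0.9204) + e^(−1.932) + e^(−2.081) = 1.000 + 0.3984 + 0.1449 + 0.1248 = 1.668.
P₀ = e^(−E₀/kT) / Z = 1.000/1.668 = 0.60.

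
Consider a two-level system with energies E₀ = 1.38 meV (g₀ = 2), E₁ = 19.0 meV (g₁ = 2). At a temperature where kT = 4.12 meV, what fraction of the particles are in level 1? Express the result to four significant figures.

Eᵢ/kT = 0.334951, 4.61165.
Z = Σ gᵢe^(−Eᵢ/kT) = 2·e^(−0.334951) + 2·e^(−4.61165) = 1.43075 + 0.0198708 = 1.45062.
P₁ = g₁ e^(−E₁/kT) / Z = 0.0198708/1.45062 = 0.01370.

0.01370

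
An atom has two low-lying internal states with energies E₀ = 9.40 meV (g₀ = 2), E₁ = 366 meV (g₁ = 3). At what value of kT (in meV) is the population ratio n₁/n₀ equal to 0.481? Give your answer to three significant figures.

314 meV

n₁/n₀ = (g₁/g₀) exp[−(E₁−E₀)/kT] = 0.481.
⇒ (E₁−E₀)/kT = ln((3/2)/0.481) = ln(3.1185) = 1.1374.
kT = 356.60 meV / 1.1374 = 314 meV.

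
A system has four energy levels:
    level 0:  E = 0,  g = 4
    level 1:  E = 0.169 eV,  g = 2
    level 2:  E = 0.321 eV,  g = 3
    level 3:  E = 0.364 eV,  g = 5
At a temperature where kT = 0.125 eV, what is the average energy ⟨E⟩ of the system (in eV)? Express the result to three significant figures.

0.0518 eV

Eᵢ/kT = 0, 1.3520, 2.5680, 2.9120.
Z = Σ gᵢe^(−Eᵢ/kT) = 4·e^(−0) + 2·e^(−1.3520) + 3·e^(−2.5680) + 5·e^(−2.9120) = 4.0000 + 0.51744 + 0.23007 + 0.27183 = 5.0193.
⟨E⟩ = Σ Eᵢ gᵢe^(−Eᵢ/kT) / Z = (0·4.0000 + 0.169·0.51744 + 0.321·0.23007 + 0.364·0.27183) / 5.0193 = 0.0518 eV.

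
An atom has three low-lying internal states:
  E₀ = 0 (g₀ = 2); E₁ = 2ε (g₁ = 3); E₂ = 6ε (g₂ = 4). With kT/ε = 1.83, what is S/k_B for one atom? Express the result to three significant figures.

1.65

Eᵢ/kT = 0, 1.0929, 3.2787.
Z = Σ gᵢe^(−Eᵢ/kT) = 2·e^(−0) + 3·e^(−1.0929) + 4·e^(−3.2787) = 2.0000 + 1.0057 + 0.15071 = 3.1564.
⟨E⟩ = Σ EᵢPᵢ = 0.92373 ε.
S/k_B = ln Z + ⟨E⟩/kT = ln(3.1564) + 0.92373/1.83 = 1.1494 + 0.50477 = 1.65.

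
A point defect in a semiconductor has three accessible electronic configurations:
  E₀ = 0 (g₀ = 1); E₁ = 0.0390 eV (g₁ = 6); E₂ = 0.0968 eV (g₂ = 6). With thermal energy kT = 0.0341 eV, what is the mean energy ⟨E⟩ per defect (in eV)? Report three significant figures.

0.0333 eV

Eᵢ/kT = 0, 1.1437, 2.8387.
Z = Σ gᵢe^(−Eᵢ/kT) = 1·e^(−0) + 6·e^(−1.1437) + 6·e^(−2.8387) = 1.0000 + 1.9118 + 0.35101 = 3.2628.
⟨E⟩ = Σ Eᵢ gᵢe^(−Eᵢ/kT) / Z = (0·1.0000 + 0.0390·1.9118 + 0.0968·0.35101) / 3.2628 = 0.0333 eV.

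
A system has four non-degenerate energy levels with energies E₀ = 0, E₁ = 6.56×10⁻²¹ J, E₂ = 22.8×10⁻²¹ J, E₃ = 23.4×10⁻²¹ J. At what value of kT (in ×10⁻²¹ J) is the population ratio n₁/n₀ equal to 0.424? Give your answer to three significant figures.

7.65 ×10⁻²¹ J

n₁/n₀ = exp[−(E₁−E₀)/kT] = 0.424.
⇒ (E₁−E₀)/kT = ln(1/0.424) = ln(2.3585) = 0.85803.
kT = 6.56 ×10⁻²¹ J / 0.85803 = 7.65 ×10⁻²¹ J.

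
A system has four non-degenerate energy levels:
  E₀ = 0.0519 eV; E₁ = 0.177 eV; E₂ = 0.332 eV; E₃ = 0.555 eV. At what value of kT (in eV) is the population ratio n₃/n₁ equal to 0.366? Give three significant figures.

n₃/n₁ = exp[−(E₃−E₁)/kT] = 0.366.
⇒ (E₃−E₁)/kT = ln(1/0.366) = ln(2.7322) = 1.0051.
kT = 0.378 eV / 1.0051 = 0.376 eV.

0.376 eV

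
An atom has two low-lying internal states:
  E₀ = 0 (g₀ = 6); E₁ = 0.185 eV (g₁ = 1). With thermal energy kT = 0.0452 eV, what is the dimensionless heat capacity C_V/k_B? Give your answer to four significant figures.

0.04634

Eᵢ/kT = 0, 4.09292.
Z = Σ gᵢe^(−Eᵢ/kT) = 6·e^(−0) + 1·e^(−4.09292) = 6.00000 + 0.0166904 = 6.01669.
⟨E⟩ = 0.000513193 eV, ⟨E²⟩ = 0.0000949407 eV².
C_V/k_B = (⟨E²⟩ − ⟨E⟩²)/(kT)² = (0.0000949407 − 0.000000263367)/0.00204304 = 0.04634.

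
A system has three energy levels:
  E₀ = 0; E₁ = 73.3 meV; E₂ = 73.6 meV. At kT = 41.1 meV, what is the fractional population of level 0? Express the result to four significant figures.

Eᵢ/kT = 0, 1.78345, 1.79075.
Z = Σ e^(−Eᵢ/kT) = e^(−0) + e^(−1.78345) + e^(−1.79075) = 1.00000 + 0.168057 + 0.166835 = 1.33489.
P₀ = e^(−E₀/kT) / Z = 1.00000/1.33489 = 0.7491.

0.7491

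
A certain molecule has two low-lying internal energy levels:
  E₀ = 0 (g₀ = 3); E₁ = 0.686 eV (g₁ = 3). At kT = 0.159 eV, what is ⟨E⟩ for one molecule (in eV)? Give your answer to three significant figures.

Eᵢ/kT = 0, 4.3145.
Z = Σ gᵢe^(−Eᵢ/kT) = 3·e^(−0) + 3·e^(−4.3145) = 3.0000 + 0.040120 = 3.0401.
⟨E⟩ = Σ Eᵢ gᵢe^(−Eᵢ/kT) / Z = (0·3.0000 + 0.686·0.040120) / 3.0401 = 0.00905 eV.

0.00905 eV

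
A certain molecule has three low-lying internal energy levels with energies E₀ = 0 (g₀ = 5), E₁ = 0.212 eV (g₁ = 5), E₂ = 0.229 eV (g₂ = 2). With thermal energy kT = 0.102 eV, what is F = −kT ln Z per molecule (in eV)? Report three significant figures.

Eᵢ/kT = 0, 2.0784, 2.2451.
Z = Σ gᵢe^(−Eᵢ/kT) = 5·e^(−0) + 5·e^(−2.0784) + 2·e^(−2.2451) = 5.0000 + 0.62565 + 0.21183 = 5.8375.
F = −kT ln Z = −0.102 × ln(5.8375) = −0.102 × 1.7643 = -0.180 eV.

-0.180 eV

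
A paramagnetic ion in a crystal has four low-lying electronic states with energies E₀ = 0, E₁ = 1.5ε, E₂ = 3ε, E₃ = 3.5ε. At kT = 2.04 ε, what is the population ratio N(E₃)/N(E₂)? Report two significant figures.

0.78

n₃/n₂ = exp[−(E₃−E₂)/kT] = exp(−(0.5ε)/(2.04ε)) = exp(-0.2451) = 0.78.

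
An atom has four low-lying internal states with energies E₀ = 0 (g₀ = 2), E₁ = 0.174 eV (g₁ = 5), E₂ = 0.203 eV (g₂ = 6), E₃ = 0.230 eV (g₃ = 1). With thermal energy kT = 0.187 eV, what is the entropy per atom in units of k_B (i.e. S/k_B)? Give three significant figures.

2.54

Eᵢ/kT = 0, 0.93048, 1.0856, 1.2299.
Z = Σ gᵢe^(−Eᵢ/kT) = 2·e^(−0) + 5·e^(−0.93048) + 6·e^(−1.0856) + 1·e^(−1.2299) = 2.0000 + 1.9718 + 2.0262 + 0.29232 = 6.2903.
⟨E⟩ = Σ EᵢPᵢ = 0.13062 eV.
S/k_B = ln Z + ⟨E⟩/kT = ln(6.2903) + 0.13062/0.187 = 1.8390 + 0.69850 = 2.54.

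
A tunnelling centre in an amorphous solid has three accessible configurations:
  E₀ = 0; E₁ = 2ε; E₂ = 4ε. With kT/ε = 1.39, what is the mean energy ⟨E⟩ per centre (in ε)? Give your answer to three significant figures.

0.541 ε

Eᵢ/kT = 0, 1.4388, 2.8777.
Z = Σ e^(−Eᵢ/kT) = e^(−0) + e^(−1.4388) + e^(−2.8777) = 1.0000 + 0.23721 + 0.056264 = 1.2935.
⟨E⟩ = Σ Eᵢ e^(−Eᵢ/kT) / Z = (0·1.0000 + 2·0.23721 + 4·0.056264) / 1.2935 = 0.541 ε.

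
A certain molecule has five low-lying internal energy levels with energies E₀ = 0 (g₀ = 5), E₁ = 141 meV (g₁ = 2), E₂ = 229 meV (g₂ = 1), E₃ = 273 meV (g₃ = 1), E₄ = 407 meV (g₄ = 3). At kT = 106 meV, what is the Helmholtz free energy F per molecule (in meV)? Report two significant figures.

Eᵢ/kT = 0, 1.330, 2.160, 2.575, 3.840.
Z = Σ gᵢe^(−Eᵢ/kT) = 5·e^(−0) + 2·e^(−1.330) + 1·e^(−2.160) + 1·e^(−2.575) + 3·e^(−3.840) = 5.000 + 0.5290 + 0.1153 + 0.07615 + 0.06448 = 5.785.
F = −kT ln Z = −106 × ln(5.785) = −106 × 1.755 = -190 meV.

-190 meV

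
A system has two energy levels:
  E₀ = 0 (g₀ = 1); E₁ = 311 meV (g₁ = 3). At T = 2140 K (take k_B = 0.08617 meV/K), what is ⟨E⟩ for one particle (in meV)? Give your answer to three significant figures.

k_BT = 0.08617 × 2140 K = 184.40 meV.
Eᵢ/kT = 0, 1.6866.
Z = Σ gᵢe^(−Eᵢ/kT) = 1·e^(−0) + 3·e^(−1.6866) = 1.0000 + 0.55544 = 1.5554.
⟨E⟩ = Σ Eᵢ gᵢe^(−Eᵢ/kT) / Z = (0·1.0000 + 311·0.55544) / 1.5554 = 111 meV.

111 meV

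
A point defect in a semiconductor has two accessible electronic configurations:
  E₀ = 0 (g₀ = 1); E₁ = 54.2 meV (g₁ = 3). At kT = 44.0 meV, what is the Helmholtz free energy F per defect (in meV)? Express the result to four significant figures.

Eᵢ/kT = 0, 1.23182.
Z = Σ gᵢe^(−Eᵢ/kT) = 1·e^(−0) + 3·e^(−1.23182) = 1.00000 + 0.875283 = 1.87528.
F = −kT ln Z = −44.0 × ln(1.87528) = −44.0 × 0.628758 = -27.67 meV.

-27.67 meV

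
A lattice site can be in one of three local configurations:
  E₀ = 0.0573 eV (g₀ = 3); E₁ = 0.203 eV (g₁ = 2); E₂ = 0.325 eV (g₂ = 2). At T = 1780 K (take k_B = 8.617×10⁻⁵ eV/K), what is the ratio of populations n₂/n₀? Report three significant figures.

0.116

k_BT = 8.617×10⁻⁵ × 1780 K = 0.15338 eV.
n₂/n₀ = (g₂/g₀) exp[−(E₂−E₀)/kT] = (2/3) × exp(−(0.2677 eV)/(0.15338 eV)) = (2/3) × exp(-1.7453) = 0.116.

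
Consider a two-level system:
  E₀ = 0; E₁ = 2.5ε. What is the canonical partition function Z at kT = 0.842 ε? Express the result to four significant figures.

Z = 1.051

Eᵢ/kT = 0, 2.96912.
Z = Σ e^(−Eᵢ/kT) = e^(−0) + e^(−2.96912) = 1.00000 + 0.0513485 = 1.05135.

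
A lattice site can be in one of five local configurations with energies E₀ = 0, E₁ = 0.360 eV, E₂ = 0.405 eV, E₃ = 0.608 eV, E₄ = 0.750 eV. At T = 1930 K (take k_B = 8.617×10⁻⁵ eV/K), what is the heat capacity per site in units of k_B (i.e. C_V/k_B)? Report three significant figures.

1.07

k_BT = 8.617×10⁻⁵ × 1930 K = 0.16631 eV.
Eᵢ/kT = 0, 2.1646, 2.4352, 3.6558, 4.5097.
Z = Σ e^(−Eᵢ/kT) = e^(−0) + e^(−2.1646) + e^(−2.4352) + e^(−3.6558) + e^(−4.5097) = 1.0000 + 0.11480 + 0.087580 + 0.025841 + 0.011002 = 1.2392.
⟨E⟩ = 0.081311 eV, ⟨E²⟩ = 0.036301 eV².
C_V/k_B = (⟨E²⟩ − ⟨E⟩²)/(kT)² = (0.036301 − 0.0066115)/0.027659 = 1.07.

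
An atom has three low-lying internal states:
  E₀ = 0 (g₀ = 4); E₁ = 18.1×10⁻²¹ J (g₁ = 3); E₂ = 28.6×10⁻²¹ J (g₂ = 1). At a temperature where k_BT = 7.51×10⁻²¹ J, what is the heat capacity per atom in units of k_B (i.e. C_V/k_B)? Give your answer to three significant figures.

Eᵢ/kT = 0, 2.4101, 3.8083.
Z = Σ gᵢe^(−Eᵢ/kT) = 4·e^(−0) + 3·e^(−2.4101) + 1·e^(−3.8083) = 4.0000 + 0.26942 + 0.022186 = 4.2916.
⟨E⟩ = 1.2841, ⟨E²⟩ = 24.795.
C_V/k_B = (⟨E²⟩ − ⟨E⟩²)/(kT)² = (24.795 − 1.6489)/56.400 = 0.410.

0.410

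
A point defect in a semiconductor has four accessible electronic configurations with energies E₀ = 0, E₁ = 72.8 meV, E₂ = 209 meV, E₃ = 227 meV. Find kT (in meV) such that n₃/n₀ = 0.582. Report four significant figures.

n₃/n₀ = exp[−(E₃−E₀)/kT] = 0.582.
⇒ (E₃−E₀)/kT = ln(1/0.582) = ln(1.71821) = 0.541283.
kT = 227 meV / 0.541283 = 419.4 meV.

419.4 meV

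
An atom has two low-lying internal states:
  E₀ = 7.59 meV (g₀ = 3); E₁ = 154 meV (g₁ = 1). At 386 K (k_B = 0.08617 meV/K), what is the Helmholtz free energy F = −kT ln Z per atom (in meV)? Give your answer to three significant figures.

-29.1 meV

k_BT = 0.08617 × 386 K = 33.262 meV.
Eᵢ/kT = 0.22819, 4.6299.
Z = Σ gᵢe^(−Eᵢ/kT) = 3·e^(−0.22819) + 1·e^(−4.6299) = 2.3879 + 0.0097557 = 2.3977.
F = −kT ln Z = −33.262 × ln(2.3977) = −33.262 × 0.87451 = -29.1 meV.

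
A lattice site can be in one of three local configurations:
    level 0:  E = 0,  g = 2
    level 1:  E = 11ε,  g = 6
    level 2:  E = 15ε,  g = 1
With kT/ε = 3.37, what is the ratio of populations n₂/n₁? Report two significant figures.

0.051

n₂/n₁ = (g₂/g₁) exp[−(E₂−E₁)/kT] = (1/6) × exp(−(4ε)/(3.37ε)) = (1/6) × exp(-1.187) = 0.051.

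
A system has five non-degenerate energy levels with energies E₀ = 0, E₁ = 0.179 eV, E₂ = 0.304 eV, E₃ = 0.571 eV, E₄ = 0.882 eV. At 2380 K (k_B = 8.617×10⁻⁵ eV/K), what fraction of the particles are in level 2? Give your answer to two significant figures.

0.13

k_BT = 8.617×10⁻⁵ × 2380 K = 0.2051 eV.
Eᵢ/kT = 0, 0.8727, 1.482, 2.784, 4.300.
Z = Σ e^(−Eᵢ/kT) = e^(−0) + e^(−0.8727) + e^(−1.482) + e^(−2.784) + e^(−4.300) = 1.000 + 0.4178 + 0.2272 + 0.06179 + 0.01357 = 1.720.
P₂ = e^(−E₂/kT) / Z = 0.2272/1.720 = 0.13.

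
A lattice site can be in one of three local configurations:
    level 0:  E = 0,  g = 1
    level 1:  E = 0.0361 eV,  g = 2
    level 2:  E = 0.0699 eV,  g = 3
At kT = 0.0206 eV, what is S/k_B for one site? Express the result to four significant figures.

1.026

Eᵢ/kT = 0, 1.75243, 3.39320.
Z = Σ gᵢe^(−Eᵢ/kT) = 1·e^(−0) + 2·e^(−1.75243) + 3·e^(−3.39320) = 1.00000 + 0.346704 + 0.100803 = 1.44751.
⟨E⟩ = Σ EᵢPᵢ = 0.0135143 eV.
S/k_B = ln Z + ⟨E⟩/kT = ln(1.44751) + 0.0135143/0.0206 = 0.369845 + 0.656034 = 1.026.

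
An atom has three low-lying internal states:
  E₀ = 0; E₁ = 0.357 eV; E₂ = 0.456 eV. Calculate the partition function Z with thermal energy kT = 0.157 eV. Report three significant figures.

Z = 1.16

Eᵢ/kT = 0, 2.2739, 2.9045.
Z = Σ e^(−Eᵢ/kT) = e^(−0) + e^(−2.2739) + e^(−2.9045) = 1.0000 + 0.10291 + 0.054776 = 1.1577.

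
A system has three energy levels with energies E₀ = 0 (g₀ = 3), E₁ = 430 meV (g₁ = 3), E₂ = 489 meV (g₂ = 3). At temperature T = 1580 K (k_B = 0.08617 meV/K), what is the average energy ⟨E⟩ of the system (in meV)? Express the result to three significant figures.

29.7 meV

k_BT = 0.08617 × 1580 K = 136.15 meV.
Eᵢ/kT = 0, 3.1583, 3.5916.
Z = Σ gᵢe^(−Eᵢ/kT) = 3·e^(−0) + 3·e^(−3.1583) + 3·e^(−3.5916) = 3.0000 + 0.12749 + 0.082663 = 3.2102.
⟨E⟩ = Σ Eᵢ gᵢe^(−Eᵢ/kT) / Z = (0·3.0000 + 430·0.12749 + 489·0.082663) / 3.2102 = 29.7 meV.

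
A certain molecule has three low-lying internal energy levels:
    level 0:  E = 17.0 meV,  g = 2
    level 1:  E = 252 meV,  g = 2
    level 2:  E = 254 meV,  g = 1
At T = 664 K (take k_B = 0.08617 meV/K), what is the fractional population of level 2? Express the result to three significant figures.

0.00776

k_BT = 0.08617 × 664 K = 57.217 meV.
Eᵢ/kT = 0.29711, 4.4043, 4.4392.
Z = Σ gᵢe^(−Eᵢ/kT) = 2·e^(−0.29711) + 2·e^(−4.4043) + 1·e^(−4.4392) = 1.4859 + 0.024449 + 0.011805 = 1.5222.
P₂ = g₂ e^(−E₂/kT) / Z = 0.011805/1.5222 = 0.00776.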